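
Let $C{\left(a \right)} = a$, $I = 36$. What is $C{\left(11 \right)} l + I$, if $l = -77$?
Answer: $-811$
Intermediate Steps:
$C{\left(11 \right)} l + I = 11 \left(-77\right) + 36 = -847 + 36 = -811$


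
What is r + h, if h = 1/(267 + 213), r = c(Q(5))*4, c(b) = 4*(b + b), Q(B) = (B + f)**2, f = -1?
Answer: 245761/480 ≈ 512.00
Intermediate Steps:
Q(B) = (-1 + B)**2 (Q(B) = (B - 1)**2 = (-1 + B)**2)
c(b) = 8*b (c(b) = 4*(2*b) = 8*b)
r = 512 (r = (8*(-1 + 5)**2)*4 = (8*4**2)*4 = (8*16)*4 = 128*4 = 512)
h = 1/480 ≈ 0.0020833
r + h = 512 + 1/480 = 245761/480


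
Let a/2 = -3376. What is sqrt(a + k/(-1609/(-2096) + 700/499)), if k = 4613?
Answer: 4*I*sqrt(1490158570589655)/2270091 ≈ 68.019*I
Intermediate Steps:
a = -6752 (a = 2*(-3376) = -6752)
sqrt(a + k/(-1609/(-2096) + 700/499)) = sqrt(-6752 + 4613/(-1609/(-2096) + 700/499)) = sqrt(-6752 + 4613/(-1609*(-1/2096) + 700*(1/499))) = sqrt(-6752 + 4613/(1609/2096 + 700/499)) = sqrt(-6752 + 4613/(2270091/1045904)) = sqrt(-6752 + 4613*(1045904/2270091)) = sqrt(-6752 + 4824755152/2270091) = sqrt(-10502899280/2270091) = 4*I*sqrt(1490158570589655)/2270091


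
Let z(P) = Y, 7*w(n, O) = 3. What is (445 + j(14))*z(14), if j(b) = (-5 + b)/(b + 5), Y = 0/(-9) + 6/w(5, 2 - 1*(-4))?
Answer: 118496/19 ≈ 6236.6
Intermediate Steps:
w(n, O) = 3/7 (w(n, O) = (1/7)*3 = 3/7)
Y = 14 (Y = 0/(-9) + 6/(3/7) = 0*(-1/9) + 6*(7/3) = 0 + 14 = 14)
z(P) = 14
j(b) = (-5 + b)/(5 + b)
(445 + j(14))*z(14) = (445 + (-5 + 14)/(5 + 14))*14 = (445 + 9/19)*14 = (8464/19)*14 = 118496/19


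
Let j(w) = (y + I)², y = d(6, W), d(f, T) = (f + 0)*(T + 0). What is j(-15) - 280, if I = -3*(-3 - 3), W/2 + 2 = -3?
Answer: 1484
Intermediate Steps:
W = -10 (W = -4 + 2*(-3) = -4 - 6 = -10)
d(f, T) = T*f (d(f, T) = f*T = T*f)
I = 18 (I = -3*(-6) = 18)
y = -60 (y = -10*6 = -60)
j(w) = 1764 (j(w) = (-60 + 18)² = (-42)² = 1764)
j(-15) - 280 = 1764 - 280 = 1484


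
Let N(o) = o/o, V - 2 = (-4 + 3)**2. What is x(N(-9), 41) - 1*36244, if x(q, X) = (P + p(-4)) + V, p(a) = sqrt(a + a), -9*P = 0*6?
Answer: -36241 + 2*I*sqrt(2) ≈ -36241.0 + 2.8284*I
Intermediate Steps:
P = 0 (P = -0*6 = -1/9*0 = 0)
V = 3 (V = 2 + (-4 + 3)**2 = 2 + (-1)**2 = 2 + 1 = 3)
N(o) = 1
p(a) = sqrt(2)*sqrt(a) (p(a) = sqrt(2*a) = sqrt(2)*sqrt(a))
x(q, X) = 3 + 2*I*sqrt(2) (x(q, X) = (0 + sqrt(2)*sqrt(-4)) + 3 = (0 + sqrt(2)*(2*I)) + 3 = (0 + 2*I*sqrt(2)) + 3 = 2*I*sqrt(2) + 3 = 3 + 2*I*sqrt(2))
x(N(-9), 41) - 1*36244 = (3 + 2*I*sqrt(2)) - 1*36244 = (3 + 2*I*sqrt(2)) - 36244 = -36241 + 2*I*sqrt(2)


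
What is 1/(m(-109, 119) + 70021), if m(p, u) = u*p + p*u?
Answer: 1/44079 ≈ 2.2687e-5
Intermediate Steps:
m(p, u) = 2*p*u (m(p, u) = p*u + p*u = 2*p*u)
1/(m(-109, 119) + 70021) = 1/(2*(-109)*119 + 70021) = 1/(-25942 + 70021) = 1/44079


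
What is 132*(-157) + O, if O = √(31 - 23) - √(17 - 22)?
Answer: -20724 + 2*√2 - I*√5 ≈ -20721.0 - 2.2361*I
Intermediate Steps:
O = 2*√2 - I*√5 (O = √8 - √(-5) = 2*√2 - I*√5 ≈ 2.8284 - 2.2361*I)
132*(-157) + O = 132*(-157) + (2*√2 - I*√5) = -20724 + (2*√2 - I*√5) = -20724 + 2*√2 - I*√5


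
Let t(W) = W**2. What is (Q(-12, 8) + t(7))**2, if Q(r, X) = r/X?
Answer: 9025/4 ≈ 2256.3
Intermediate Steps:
(Q(-12, 8) + t(7))**2 = (-12/8 + 7**2)**2 = (-12*1/8 + 49)**2 = (-3/2 + 49)**2 = (95/2)**2 = 9025/4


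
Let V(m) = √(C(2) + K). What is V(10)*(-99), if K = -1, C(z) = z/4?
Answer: -99*I*√2/2 ≈ -70.004*I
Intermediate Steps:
C(z) = z/4 (C(z) = z*(¼) = z/4)
V(m) = I*√2/2 (V(m) = √((¼)*2 - 1) = √(½ - 1) = √(-½) = I*√2/2)
V(10)*(-99) = (I*√2/2)*(-99) = -99*I*√2/2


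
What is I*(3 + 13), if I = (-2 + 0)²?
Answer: 64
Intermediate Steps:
I = 4 (I = (-2)² = 4)
I*(3 + 13) = 4*(3 + 13) = 4*16 = 64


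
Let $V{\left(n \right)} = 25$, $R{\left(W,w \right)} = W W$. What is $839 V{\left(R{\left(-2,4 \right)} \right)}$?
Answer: $20975$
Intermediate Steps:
$R{\left(W,w \right)} = W^{2}$
$839 V{\left(R{\left(-2,4 \right)} \right)} = 839 \cdot 25 = 20975$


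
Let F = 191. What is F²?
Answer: 36481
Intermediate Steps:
F² = 191² = 36481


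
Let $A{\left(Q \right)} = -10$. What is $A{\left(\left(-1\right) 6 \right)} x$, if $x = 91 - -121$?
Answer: $-2120$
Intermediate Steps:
$x = 212$ ($x = 91 + 121 = 212$)
$A{\left(\left(-1\right) 6 \right)} x = \left(-10\right) 212 = -2120$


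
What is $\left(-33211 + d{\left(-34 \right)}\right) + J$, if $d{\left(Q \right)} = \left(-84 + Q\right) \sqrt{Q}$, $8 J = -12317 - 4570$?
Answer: $- \frac{282575}{8} - 118 i \sqrt{34} \approx -35322.0 - 688.05 i$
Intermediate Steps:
$J = - \frac{16887}{8}$ ($J = \frac{-12317 - 4570}{8} = \frac{1}{8} \left(-16887\right) = - \frac{16887}{8} \approx -2110.9$)
$d{\left(Q \right)} = \sqrt{Q} \left(-84 + Q\right)$
$\left(-33211 + d{\left(-34 \right)}\right) + J = \left(-33211 + \sqrt{-34} \left(-84 - 34\right)\right) - \frac{16887}{8} = \left(-33211 + i \sqrt{34} \left(-118\right)\right) - \frac{16887}{8} = \left(-33211 - 118 i \sqrt{34}\right) - \frac{16887}{8} = - \frac{282575}{8} - 118 i \sqrt{34}$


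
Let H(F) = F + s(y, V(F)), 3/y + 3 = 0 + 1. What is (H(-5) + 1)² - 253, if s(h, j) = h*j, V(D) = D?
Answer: -963/4 ≈ -240.75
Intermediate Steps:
y = -3/2 (y = 3/(-3 + (0 + 1)) = 3/(-3 + 1) = 3/(-2) = 3*(-½) = -3/2 ≈ -1.5000)
H(F) = -F/2 (H(F) = F - 3*F/2 = -F/2)
(H(-5) + 1)² - 253 = (-½*(-5) + 1)² - 253 = (5/2 + 1)² - 253 = (7/2)² - 253 = 49/4 - 253 = -963/4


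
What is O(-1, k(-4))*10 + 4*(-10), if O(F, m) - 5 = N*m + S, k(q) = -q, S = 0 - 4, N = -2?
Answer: -110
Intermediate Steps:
S = -4
O(F, m) = 1 - 2*m (O(F, m) = 5 + (-2*m - 4) = 5 + (-4 - 2*m) = 1 - 2*m)
O(-1, k(-4))*10 + 4*(-10) = (1 - (-2)*(-4))*10 + 4*(-10) = (1 - 2*4)*10 - 40 = (1 - 8)*10 - 40 = -7*10 - 40 = -70 - 40 = -110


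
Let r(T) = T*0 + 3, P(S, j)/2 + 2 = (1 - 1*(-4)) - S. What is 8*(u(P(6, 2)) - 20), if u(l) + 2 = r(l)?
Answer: -152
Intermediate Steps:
P(S, j) = 6 - 2*S (P(S, j) = -4 + 2*((1 - 1*(-4)) - S) = -4 + 2*((1 + 4) - S) = -4 + 2*(5 - S) = -4 + (10 - 2*S) = 6 - 2*S)
r(T) = 3 (r(T) = 0 + 3 = 3)
u(l) = 1 (u(l) = -2 + 3 = 1)
8*(u(P(6, 2)) - 20) = 8*(1 - 20) = 8*(-19) = -152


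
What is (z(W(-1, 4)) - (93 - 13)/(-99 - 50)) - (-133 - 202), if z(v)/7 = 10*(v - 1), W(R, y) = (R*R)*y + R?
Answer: 70855/149 ≈ 475.54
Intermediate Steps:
W(R, y) = R + y*R**2 (W(R, y) = R**2*y + R = y*R**2 + R = R + y*R**2)
z(v) = -70 + 70*v (z(v) = 7*(10*(v - 1)) = 7*(10*(-1 + v)) = 7*(-10 + 10*v) = -70 + 70*v)
(z(W(-1, 4)) - (93 - 13)/(-99 - 50)) - (-133 - 202) = ((-70 + 70*(-(1 - 1*4))) - (93 - 13)/(-99 - 50)) - (-133 - 202) = ((-70 + 70*(-(1 - 4))) - 80/(-149)) - 1*(-335) = ((-70 + 70*(-1*(-3))) - 80*(-1)/149) + 335 = ((-70 + 70*3) - 1*(-80/149)) + 335 = ((-70 + 210) + 80/149) + 335 = (140 + 80/149) + 335 = 20940/149 + 335 = 70855/149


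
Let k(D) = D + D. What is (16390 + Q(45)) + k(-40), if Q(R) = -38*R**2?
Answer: -60640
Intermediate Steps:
k(D) = 2*D
(16390 + Q(45)) + k(-40) = (16390 - 38*45**2) + 2*(-40) = (16390 - 38*2025) - 80 = (16390 - 76950) - 80 = -60560 - 80 = -60640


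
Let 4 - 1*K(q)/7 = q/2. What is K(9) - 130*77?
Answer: -20027/2 ≈ -10014.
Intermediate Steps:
K(q) = 28 - 7*q/2
K(9) - 130*77 = (28 - 7/2*9) - 130*77 = (28 - 63/2) - 10010 = -7/2 - 10010 = -20027/2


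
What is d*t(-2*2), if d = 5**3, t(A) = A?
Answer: -500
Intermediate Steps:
d = 125
d*t(-2*2) = 125*(-2*2) = 125*(-4) = -500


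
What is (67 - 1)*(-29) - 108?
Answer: -2022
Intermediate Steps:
(67 - 1)*(-29) - 108 = 66*(-29) - 108 = -1914 - 108 = -2022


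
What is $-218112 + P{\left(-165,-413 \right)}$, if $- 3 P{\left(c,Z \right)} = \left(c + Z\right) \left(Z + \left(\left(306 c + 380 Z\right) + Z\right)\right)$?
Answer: $- \frac{121026304}{3} \approx -4.0342 \cdot 10^{7}$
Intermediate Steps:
$P{\left(c,Z \right)} = - \frac{\left(Z + c\right) \left(306 c + 382 Z\right)}{3}$ ($P{\left(c,Z \right)} = - \frac{\left(c + Z\right) \left(Z + \left(\left(306 c + 380 Z\right) + Z\right)\right)}{3} = - \frac{\left(Z + c\right) \left(Z + \left(306 c + 381 Z\right)\right)}{3} = - \frac{\left(Z + c\right) \left(306 c + 382 Z\right)}{3}$)
$-218112 + P{\left(-165,-413 \right)} = -218112 - \left(2776950 + 15627920 + \frac{65157358}{3}\right) = -218112 - \frac{120371968}{3} = - \frac{121026304}{3}$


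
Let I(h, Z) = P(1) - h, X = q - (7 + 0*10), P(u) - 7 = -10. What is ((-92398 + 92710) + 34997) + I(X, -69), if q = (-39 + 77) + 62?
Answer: 35213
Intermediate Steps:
P(u) = -3 (P(u) = 7 - 10 = -3)
q = 100 (q = 38 + 62 = 100)
X = 93 (X = 100 - (7 + 0*10) = 100 - (7 + 0) = 100 - 1*7 = 100 - 7 = 93)
I(h, Z) = -3 - h
((-92398 + 92710) + 34997) + I(X, -69) = ((-92398 + 92710) + 34997) + (-3 - 1*93) = (312 + 34997) + (-3 - 93) = 35309 - 96 = 35213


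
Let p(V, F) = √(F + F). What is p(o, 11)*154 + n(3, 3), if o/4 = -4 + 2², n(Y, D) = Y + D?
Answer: 6 + 154*√22 ≈ 728.32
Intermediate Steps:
n(Y, D) = D + Y
o = 0 (o = 4*(-4 + 2²) = 4*(-4 + 4) = 4*0 = 0)
p(V, F) = √2*√F (p(V, F) = √(2*F) = √2*√F)
p(o, 11)*154 + n(3, 3) = (√2*√11)*154 + (3 + 3) = √22*154 + 6 = 154*√22 + 6 = 6 + 154*√22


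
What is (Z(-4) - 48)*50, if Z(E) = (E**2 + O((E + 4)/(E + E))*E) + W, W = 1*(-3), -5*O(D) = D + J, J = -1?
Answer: -1790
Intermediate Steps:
O(D) = 1/5 - D/5 (O(D) = -(D - 1)/5 = -(-1 + D)/5 = 1/5 - D/5)
W = -3
Z(E) = -3 + E**2 + E*(1/5 - (4 + E)/(10*E)) (Z(E) = (E**2 + (1/5 - (E + 4)/(5*(E + E)))*E) - 3 = (E**2 + (1/5 - (4 + E)/(5*(2*E)))*E) - 3 = (E**2 + (1/5 - (4 + E)*1/(2*E)/5)*E) - 3 = (E**2 + (1/5 - (4 + E)/(10*E))*E) - 3 = (E**2 + E*(1/5 - (4 + E)/(10*E))) - 3 = -3 + E**2 + E*(1/5 - (4 + E)/(10*E)))
(Z(-4) - 48)*50 = ((-17/5 + (-4)**2 + (1/10)*(-4)) - 48)*50 = ((-17/5 + 16 - 2/5) - 48)*50 = (61/5 - 48)*50 = -179/5*50 = -1790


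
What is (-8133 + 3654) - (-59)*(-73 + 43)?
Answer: -6249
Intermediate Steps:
(-8133 + 3654) - (-59)*(-73 + 43) = -4479 - (-59)*(-30) = -4479 - 1*1770 = -4479 - 1770 = -6249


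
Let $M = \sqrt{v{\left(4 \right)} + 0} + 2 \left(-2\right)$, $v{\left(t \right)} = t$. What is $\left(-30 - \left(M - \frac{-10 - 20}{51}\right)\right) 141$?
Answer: $- \frac{68526}{17} \approx -4030.9$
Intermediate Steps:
$M = -2$ ($M = \sqrt{4 + 0} + 2 \left(-2\right) = \sqrt{4} - 4 = 2 - 4 = -2$)
$\left(-30 - \left(M - \frac{-10 - 20}{51}\right)\right) 141 = \left(-30 + \left(\frac{-10 - 20}{51} - -2\right)\right) 141 = \left(-30 + \left(\left(-10 - 20\right) \frac{1}{51} + 2\right)\right) 141 = \left(-30 + \left(\left(-30\right) \frac{1}{51} + 2\right)\right) 141 = \left(-30 + \left(- \frac{10}{17} + 2\right)\right) 141 = \left(-30 + \frac{24}{17}\right) 141 = \left(- \frac{486}{17}\right) 141 = - \frac{68526}{17}$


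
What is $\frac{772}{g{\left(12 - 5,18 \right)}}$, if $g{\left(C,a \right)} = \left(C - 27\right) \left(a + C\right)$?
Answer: $- \frac{193}{125} \approx -1.544$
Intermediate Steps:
$g{\left(C,a \right)} = \left(-27 + C\right) \left(C + a\right)$
$\frac{772}{g{\left(12 - 5,18 \right)}} = \frac{772}{\left(12 - 5\right)^{2} - 27 \left(12 - 5\right) - 486 + \left(12 - 5\right) 18} = \frac{772}{7^{2} - 189 - 486 + 7 \cdot 18} = \frac{772}{49 - 189 - 486 + 126} = \frac{772}{-500} = 772 \left(- \frac{1}{500}\right) = - \frac{193}{125}$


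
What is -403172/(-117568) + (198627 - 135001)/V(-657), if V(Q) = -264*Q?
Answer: 219914087/57931632 ≈ 3.7961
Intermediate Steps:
-403172/(-117568) + (198627 - 135001)/V(-657) = -403172/(-117568) + (198627 - 135001)/((-264*(-657))) = -403172*(-1/117568) + 63626/173448 = 9163/2672 + 63626*(1/173448) = 9163/2672 + 31813/86724 = 219914087/57931632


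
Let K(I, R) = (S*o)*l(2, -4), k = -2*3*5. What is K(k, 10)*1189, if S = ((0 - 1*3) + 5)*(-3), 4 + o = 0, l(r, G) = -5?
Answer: -142680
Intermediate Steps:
k = -30 (k = -6*5 = -30)
o = -4 (o = -4 + 0 = -4)
S = -6 (S = ((0 - 3) + 5)*(-3) = (-3 + 5)*(-3) = 2*(-3) = -6)
K(I, R) = -120 (K(I, R) = -6*(-4)*(-5) = 24*(-5) = -120)
K(k, 10)*1189 = -120*1189 = -142680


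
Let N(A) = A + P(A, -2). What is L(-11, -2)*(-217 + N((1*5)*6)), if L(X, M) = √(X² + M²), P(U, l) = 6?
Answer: -905*√5 ≈ -2023.6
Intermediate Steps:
L(X, M) = √(M² + X²)
N(A) = 6 + A (N(A) = A + 6 = 6 + A)
L(-11, -2)*(-217 + N((1*5)*6)) = √((-2)² + (-11)²)*(-217 + (6 + (1*5)*6)) = √(4 + 121)*(-217 + (6 + 5*6)) = √125*(-217 + (6 + 30)) = (5*√5)*(-217 + 36) = (5*√5)*(-181) = -905*√5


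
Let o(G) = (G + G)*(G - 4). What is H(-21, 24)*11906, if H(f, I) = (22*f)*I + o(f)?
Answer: -119512428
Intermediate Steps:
o(G) = 2*G*(-4 + G) (o(G) = (2*G)*(-4 + G) = 2*G*(-4 + G))
H(f, I) = 2*f*(-4 + f) + 22*I*f (H(f, I) = (22*f)*I + 2*f*(-4 + f) = 22*I*f + 2*f*(-4 + f) = 2*f*(-4 + f) + 22*I*f)
H(-21, 24)*11906 = (2*(-21)*(-4 - 21 + 11*24))*11906 = (2*(-21)*(-4 - 21 + 264))*11906 = (2*(-21)*239)*11906 = -10038*11906 = -119512428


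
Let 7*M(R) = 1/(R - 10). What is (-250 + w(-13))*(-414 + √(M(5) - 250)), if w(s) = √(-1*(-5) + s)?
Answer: 2*(125 - I*√2)*(14490 - I*√306285)/35 ≈ 1.0346e+5 - 5124.0*I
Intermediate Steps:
M(R) = 1/(7*(-10 + R)) (M(R) = 1/(7*(R - 10)) = 1/(7*(-10 + R)))
w(s) = √(5 + s)
(-250 + w(-13))*(-414 + √(M(5) - 250)) = (-250 + √(5 - 13))*(-414 + √(1/(7*(-10 + 5)) - 250)) = (-250 + √(-8))*(-414 + √((⅐)/(-5) - 250)) = (-250 + 2*I*√2)*(-414 + √((⅐)*(-⅕) - 250)) = (-250 + 2*I*√2)*(-414 + √(-1/35 - 250)) = (-250 + 2*I*√2)*(-414 + √(-8751/35)) = (-250 + 2*I*√2)*(-414 + I*√306285/35) = (-414 + I*√306285/35)*(-250 + 2*I*√2)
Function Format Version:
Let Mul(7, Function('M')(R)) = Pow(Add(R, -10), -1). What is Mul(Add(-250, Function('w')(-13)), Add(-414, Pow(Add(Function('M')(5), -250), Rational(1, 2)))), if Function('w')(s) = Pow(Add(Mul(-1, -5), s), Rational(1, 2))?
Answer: Mul(Rational(2, 35), Add(125, Mul(-1, I, Pow(2, Rational(1, 2)))), Add(14490, Mul(-1, I, Pow(306285, Rational(1, 2))))) ≈ Add(1.0346e+5, Mul(-5124.0, I))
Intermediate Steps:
Function('M')(R) = Mul(Rational(1, 7), Pow(Add(-10, R), -1)) (Function('M')(R) = Mul(Rational(1, 7), Pow(Add(R, -10), -1)) = Mul(Rational(1, 7), Pow(Add(-10, R), -1)))
Function('w')(s) = Pow(Add(5, s), Rational(1, 2))
Mul(Add(-250, Function('w')(-13)), Add(-414, Pow(Add(Function('M')(5), -250), Rational(1, 2)))) = Mul(Add(-250, Pow(Add(5, -13), Rational(1, 2))), Add(-414, Pow(Add(Mul(Rational(1, 7), Pow(Add(-10, 5), -1)), -250), Rational(1, 2)))) = Mul(Add(-250, Pow(-8, Rational(1, 2))), Add(-414, Pow(Add(Mul(Rational(1, 7), Pow(-5, -1)), -250), Rational(1, 2)))) = Mul(Add(-250, Mul(2, I, Pow(2, Rational(1, 2)))), Add(-414, Pow(Add(Mul(Rational(1, 7), Rational(-1, 5)), -250), Rational(1, 2)))) = Mul(Add(-250, Mul(2, I, Pow(2, Rational(1, 2)))), Add(-414, Pow(Add(Rational(-1, 35), -250), Rational(1, 2)))) = Mul(Add(-250, Mul(2, I, Pow(2, Rational(1, 2)))), Add(-414, Pow(Rational(-8751, 35), Rational(1, 2)))) = Mul(Add(-250, Mul(2, I, Pow(2, Rational(1, 2)))), Add(-414, Mul(Rational(1, 35), I, Pow(306285, Rational(1, 2))))) = Mul(Add(-414, Mul(Rational(1, 35), I, Pow(306285, Rational(1, 2)))), Add(-250, Mul(2, I, Pow(2, Rational(1, 2)))))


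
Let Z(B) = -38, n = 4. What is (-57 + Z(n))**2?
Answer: 9025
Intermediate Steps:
(-57 + Z(n))**2 = (-57 - 38)**2 = (-95)**2 = 9025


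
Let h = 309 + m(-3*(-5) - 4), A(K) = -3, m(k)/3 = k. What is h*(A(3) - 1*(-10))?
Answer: 2394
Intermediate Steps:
m(k) = 3*k
h = 342 (h = 309 + 3*(-3*(-5) - 4) = 309 + 3*(15 - 4) = 309 + 3*11 = 309 + 33 = 342)
h*(A(3) - 1*(-10)) = 342*(-3 - 1*(-10)) = 342*(-3 + 10) = 342*7 = 2394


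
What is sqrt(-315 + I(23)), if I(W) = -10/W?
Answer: I*sqrt(166865)/23 ≈ 17.76*I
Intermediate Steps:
sqrt(-315 + I(23)) = sqrt(-315 - 10/23) = sqrt(-7255/23) = I*sqrt(166865)/23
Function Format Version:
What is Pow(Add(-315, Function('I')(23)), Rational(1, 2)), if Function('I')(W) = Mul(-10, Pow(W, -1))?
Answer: Mul(Rational(1, 23), I, Pow(166865, Rational(1, 2))) ≈ Mul(17.760, I)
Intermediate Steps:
Pow(Add(-315, Function('I')(23)), Rational(1, 2)) = Pow(Add(-315, Mul(-10, Pow(23, -1))), Rational(1, 2)) = Pow(Add(-315, Mul(-10, Rational(1, 23))), Rational(1, 2)) = Pow(Add(-315, Rational(-10, 23)), Rational(1, 2)) = Pow(Rational(-7255, 23), Rational(1, 2)) = Mul(Rational(1, 23), I, Pow(166865, Rational(1, 2)))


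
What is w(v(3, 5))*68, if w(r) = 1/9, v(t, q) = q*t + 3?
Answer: 68/9 ≈ 7.5556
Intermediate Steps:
v(t, q) = 3 + q*t
w(r) = ⅑
w(v(3, 5))*68 = (⅑)*68 = 68/9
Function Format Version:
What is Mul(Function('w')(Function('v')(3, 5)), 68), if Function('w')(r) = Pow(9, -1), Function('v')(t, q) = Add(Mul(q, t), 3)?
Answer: Rational(68, 9) ≈ 7.5556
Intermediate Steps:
Function('v')(t, q) = Add(3, Mul(q, t))
Function('w')(r) = Rational(1, 9)
Mul(Function('w')(Function('v')(3, 5)), 68) = Mul(Rational(1, 9), 68) = Rational(68, 9)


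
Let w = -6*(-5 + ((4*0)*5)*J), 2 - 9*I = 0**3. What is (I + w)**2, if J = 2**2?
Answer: 73984/81 ≈ 913.38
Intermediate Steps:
I = 2/9 (I = 2/9 - 1/9*0**3 = 2/9 - 1/9*0 = 2/9 + 0 = 2/9 ≈ 0.22222)
J = 4
w = 30 (w = -6*(-5 + ((4*0)*5)*4) = -6*(-5 + (0*5)*4) = -6*(-5 + 0*4) = -6*(-5 + 0) = -6*(-5) = 30)
(I + w)**2 = (2/9 + 30)**2 = (272/9)**2 = 73984/81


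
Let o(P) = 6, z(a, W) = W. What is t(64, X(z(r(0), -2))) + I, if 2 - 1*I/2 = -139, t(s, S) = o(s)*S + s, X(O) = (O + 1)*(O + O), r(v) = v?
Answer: 370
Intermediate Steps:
X(O) = 2*O*(1 + O) (X(O) = (1 + O)*(2*O) = 2*O*(1 + O))
t(s, S) = s + 6*S (t(s, S) = 6*S + s = s + 6*S)
I = 282 (I = 4 - 2*(-139) = 4 + 278 = 282)
t(64, X(z(r(0), -2))) + I = (64 + 6*(2*(-2)*(1 - 2))) + 282 = (64 + 6*(2*(-2)*(-1))) + 282 = (64 + 6*4) + 282 = (64 + 24) + 282 = 88 + 282 = 370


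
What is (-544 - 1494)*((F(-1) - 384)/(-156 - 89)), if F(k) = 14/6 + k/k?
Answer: -2327396/735 ≈ -3166.5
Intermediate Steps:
F(k) = 10/3 (F(k) = 14*(⅙) + 1 = 7/3 + 1 = 10/3)
(-544 - 1494)*((F(-1) - 384)/(-156 - 89)) = (-544 - 1494)*((10/3 - 384)/(-156 - 89)) = -(-2327396)/(3*(-245)) = -(-2327396)*(-1)/(3*245) = -2038*1142/735 = -2327396/735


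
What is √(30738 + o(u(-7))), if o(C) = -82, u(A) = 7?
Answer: 8*√479 ≈ 175.09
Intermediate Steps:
√(30738 + o(u(-7))) = √(30738 - 82) = √30656 = 8*√479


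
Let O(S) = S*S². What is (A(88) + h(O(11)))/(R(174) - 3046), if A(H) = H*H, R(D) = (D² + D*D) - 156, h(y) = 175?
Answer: 7919/57350 ≈ 0.13808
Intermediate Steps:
O(S) = S³
R(D) = -156 + 2*D² (R(D) = (D² + D²) - 156 = 2*D² - 156 = -156 + 2*D²)
A(H) = H²
(A(88) + h(O(11)))/(R(174) - 3046) = (88² + 175)/((-156 + 2*174²) - 3046) = (7744 + 175)/((-156 + 2*30276) - 3046) = 7919/((-156 + 60552) - 3046) = 7919/(60396 - 3046) = 7919/57350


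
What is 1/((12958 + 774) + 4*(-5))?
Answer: 1/13712 ≈ 7.2929e-5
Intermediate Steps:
1/((12958 + 774) + 4*(-5)) = 1/(13732 - 20) = 1/13712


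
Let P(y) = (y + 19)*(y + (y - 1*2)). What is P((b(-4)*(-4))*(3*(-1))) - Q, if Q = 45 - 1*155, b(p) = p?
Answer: 2952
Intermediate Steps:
P(y) = (-2 + 2*y)*(19 + y) (P(y) = (19 + y)*(y + (y - 2)) = (19 + y)*(y + (-2 + y)) = (19 + y)*(-2 + 2*y) = (-2 + 2*y)*(19 + y))
Q = -110 (Q = 45 - 155 = -110)
P((b(-4)*(-4))*(3*(-1))) - Q = (-38 + 2*((-4*(-4))*(3*(-1)))² + 36*((-4*(-4))*(3*(-1)))) - 1*(-110) = (-38 + 2*(16*(-3))² + 36*(16*(-3))) + 110 = (-38 + 2*(-48)² + 36*(-48)) + 110 = (-38 + 2*2304 - 1728) + 110 = (-38 + 4608 - 1728) + 110 = 2842 + 110 = 2952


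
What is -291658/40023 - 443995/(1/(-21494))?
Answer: 381948635164532/40023 ≈ 9.5432e+9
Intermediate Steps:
-291658/40023 - 443995/(1/(-21494)) = -291658*1/40023 - 443995/(-1/21494) = -291658/40023 - 443995*(-21494) = -291658/40023 + 9543228530 = 381948635164532/40023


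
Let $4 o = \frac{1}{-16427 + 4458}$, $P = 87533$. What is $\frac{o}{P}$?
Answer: $- \frac{1}{4190729908} \approx -2.3862 \cdot 10^{-10}$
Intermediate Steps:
$o = - \frac{1}{47876}$ ($o = \frac{1}{4 \left(-16427 + 4458\right)} = \frac{1}{4 \left(-11969\right)} = \frac{1}{4} \left(- \frac{1}{11969}\right) = - \frac{1}{47876} \approx -2.0887 \cdot 10^{-5}$)
$\frac{o}{P} = - \frac{1}{47876 \cdot 87533} = \left(- \frac{1}{47876}\right) \frac{1}{87533} = - \frac{1}{4190729908}$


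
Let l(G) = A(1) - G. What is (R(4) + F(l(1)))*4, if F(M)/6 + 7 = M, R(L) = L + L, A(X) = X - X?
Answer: -160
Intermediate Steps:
A(X) = 0
l(G) = -G (l(G) = 0 - G = -G)
R(L) = 2*L
F(M) = -42 + 6*M
(R(4) + F(l(1)))*4 = (2*4 + (-42 + 6*(-1*1)))*4 = (8 + (-42 + 6*(-1)))*4 = (8 + (-42 - 6))*4 = (8 - 48)*4 = -40*4 = -160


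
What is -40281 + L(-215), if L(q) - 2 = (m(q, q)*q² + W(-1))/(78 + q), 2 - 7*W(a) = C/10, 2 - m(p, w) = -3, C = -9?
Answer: -402454389/9590 ≈ -41966.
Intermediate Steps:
m(p, w) = 5 (m(p, w) = 2 - 1*(-3) = 2 + 3 = 5)
W(a) = 29/70 (W(a) = 2/7 - (-9)/(7*10) = 2/7 - ⅐*(-9/10) = 2/7 + 9/70 = 29/70)
L(q) = 2 + (29/70 + 5*q²)/(78 + q) (L(q) = 2 + (5*q² + 29/70)/(78 + q) = 2 + (29/70 + 5*q²)/(78 + q))
-40281 + L(-215) = -40281 + (10949 + 140*(-215) + 350*(-215)²)/(70*(78 - 215)) = -40281 + (1/70)*(10949 - 30100 + 350*46225)/(-137) = -40281 + (1/70)*(-1/137)*(10949 - 30100 + 16178750) = -40281 + (1/70)*(-1/137)*16159599 = -40281 - 16159599/9590 = -402454389/9590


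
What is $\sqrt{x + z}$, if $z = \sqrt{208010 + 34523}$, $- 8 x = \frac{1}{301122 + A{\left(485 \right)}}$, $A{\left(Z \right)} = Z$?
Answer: $\frac{\sqrt{-603214 + 1455468519184 \sqrt{242533}}}{1206428} \approx 22.192$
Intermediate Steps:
$x = - \frac{1}{2412856}$ ($x = - \frac{1}{8 \left(301122 + 485\right)} = - \frac{1}{8 \cdot 301607} = \left(- \frac{1}{8}\right) \frac{1}{301607} = - \frac{1}{2412856} \approx -4.1445 \cdot 10^{-7}$)
$z = \sqrt{242533} \approx 492.48$
$\sqrt{x + z} = \sqrt{- \frac{1}{2412856} + \sqrt{242533}}$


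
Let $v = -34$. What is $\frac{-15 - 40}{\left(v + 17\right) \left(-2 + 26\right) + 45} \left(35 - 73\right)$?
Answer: $- \frac{190}{33} \approx -5.7576$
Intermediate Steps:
$\frac{-15 - 40}{\left(v + 17\right) \left(-2 + 26\right) + 45} \left(35 - 73\right) = \frac{-15 - 40}{\left(-34 + 17\right) \left(-2 + 26\right) + 45} \left(35 - 73\right) = - \frac{55}{\left(-17\right) 24 + 45} \left(-38\right) = - \frac{55}{-408 + 45} \left(-38\right) = - \frac{55}{-363} \left(-38\right) = \left(-55\right) \left(- \frac{1}{363}\right) \left(-38\right) = \frac{5}{33} \left(-38\right) = - \frac{190}{33}$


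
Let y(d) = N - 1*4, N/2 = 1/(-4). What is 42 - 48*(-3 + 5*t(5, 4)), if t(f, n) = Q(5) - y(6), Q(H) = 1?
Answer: -1134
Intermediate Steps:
N = -1/2 (N = 2*(1/(-4)) = 2*(1*(-1/4)) = 2*(-1/4) = -1/2 ≈ -0.50000)
y(d) = -9/2 (y(d) = -1/2 - 1*4 = -1/2 - 4 = -9/2)
t(f, n) = 11/2 (t(f, n) = 1 - 1*(-9/2) = 1 + 9/2 = 11/2)
42 - 48*(-3 + 5*t(5, 4)) = 42 - 48*(-3 + 5*(11/2)) = 42 - 48*(-3 + 55/2) = 42 - 48*49/2 = 42 - 1176 = -1134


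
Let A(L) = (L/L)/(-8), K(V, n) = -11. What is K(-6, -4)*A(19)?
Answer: 11/8 ≈ 1.3750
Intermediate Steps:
A(L) = -⅛ (A(L) = 1*(-⅛) = -⅛)
K(-6, -4)*A(19) = -11*(-⅛) = 11/8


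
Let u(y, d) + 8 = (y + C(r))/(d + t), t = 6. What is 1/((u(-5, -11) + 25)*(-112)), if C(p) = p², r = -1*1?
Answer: -5/9968 ≈ -0.00050160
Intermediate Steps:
r = -1
u(y, d) = -8 + (1 + y)/(6 + d) (u(y, d) = -8 + (y + (-1)²)/(d + 6) = -8 + (y + 1)/(6 + d) = -8 + (1 + y)/(6 + d))
1/((u(-5, -11) + 25)*(-112)) = 1/(((-47 - 5 - 8*(-11))/(6 - 11) + 25)*(-112)) = 1/(((-47 - 5 + 88)/(-5) + 25)*(-112)) = 1/((-⅕*36 + 25)*(-112)) = 1/((-36/5 + 25)*(-112)) = 1/((89/5)*(-112)) = 1/(-9968/5) = -5/9968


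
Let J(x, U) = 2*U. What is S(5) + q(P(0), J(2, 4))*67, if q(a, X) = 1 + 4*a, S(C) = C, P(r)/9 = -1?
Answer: -2340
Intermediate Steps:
P(r) = -9 (P(r) = 9*(-1) = -9)
S(5) + q(P(0), J(2, 4))*67 = 5 + (1 + 4*(-9))*67 = 5 + (1 - 36)*67 = 5 - 35*67 = 5 - 2345 = -2340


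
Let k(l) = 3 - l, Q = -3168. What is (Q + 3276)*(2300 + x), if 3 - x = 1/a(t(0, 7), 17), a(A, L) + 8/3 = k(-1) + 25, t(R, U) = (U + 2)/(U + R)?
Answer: 19648872/79 ≈ 2.4872e+5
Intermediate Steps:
t(R, U) = (2 + U)/(R + U)
a(A, L) = 79/3 (a(A, L) = -8/3 + ((3 - 1*(-1)) + 25) = -8/3 + ((3 + 1) + 25) = -8/3 + (4 + 25) = -8/3 + 29 = 79/3)
x = 234/79 (x = 3 - 1/79/3 = 3 - 1*3/79 = 3 - 3/79 = 234/79 ≈ 2.9620)
(Q + 3276)*(2300 + x) = (-3168 + 3276)*(2300 + 234/79) = 108*(181934/79) = 19648872/79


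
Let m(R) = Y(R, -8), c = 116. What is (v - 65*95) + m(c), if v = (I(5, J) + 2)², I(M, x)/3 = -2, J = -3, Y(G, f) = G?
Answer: -6043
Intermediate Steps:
I(M, x) = -6 (I(M, x) = 3*(-2) = -6)
m(R) = R
v = 16 (v = (-6 + 2)² = (-4)² = 16)
(v - 65*95) + m(c) = (16 - 65*95) + 116 = (16 - 6175) + 116 = -6159 + 116 = -6043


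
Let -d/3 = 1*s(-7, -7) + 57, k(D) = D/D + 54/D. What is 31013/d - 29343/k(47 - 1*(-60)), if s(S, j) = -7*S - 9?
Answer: -918646084/46851 ≈ -19608.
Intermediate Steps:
s(S, j) = -9 - 7*S
k(D) = 1 + 54/D
d = -291 (d = -3*(1*(-9 - 7*(-7)) + 57) = -3*(1*(-9 + 49) + 57) = -3*(1*40 + 57) = -3*(40 + 57) = -3*97 = -291)
31013/d - 29343/k(47 - 1*(-60)) = 31013/(-291) - 29343*(47 - 1*(-60))/(54 + (47 - 1*(-60))) = 31013*(-1/291) - 29343*(47 + 60)/(54 + (47 + 60)) = -31013/291 - 29343*107/(54 + 107) = -31013/291 - 29343/((1/107)*161) = -31013/291 - 29343/161/107 = -31013/291 - 29343*107/161 = -31013/291 - 3139701/161 = -918646084/46851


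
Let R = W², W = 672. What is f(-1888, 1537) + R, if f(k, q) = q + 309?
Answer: 453430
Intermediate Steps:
f(k, q) = 309 + q
R = 451584 (R = 672² = 451584)
f(-1888, 1537) + R = (309 + 1537) + 451584 = 1846 + 451584 = 453430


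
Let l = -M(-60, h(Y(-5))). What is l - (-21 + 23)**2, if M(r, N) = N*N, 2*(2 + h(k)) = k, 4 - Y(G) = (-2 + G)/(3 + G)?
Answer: -113/16 ≈ -7.0625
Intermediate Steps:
Y(G) = 4 - (-2 + G)/(3 + G)
h(k) = -2 + k/2
M(r, N) = N**2
l = -49/16 (l = -(-2 + ((14 + 3*(-5))/(3 - 5))/2)**2 = -(-2 + ((14 - 15)/(-2))/2)**2 = -(-2 + (-1/2*(-1))/2)**2 = -(-2 + (1/2)*(1/2))**2 = -(-2 + 1/4)**2 = -(-7/4)**2 = -1*49/16 = -49/16 ≈ -3.0625)
l - (-21 + 23)**2 = -49/16 - (-21 + 23)**2 = -49/16 - 1*2**2 = -49/16 - 1*4 = -49/16 - 4 = -113/16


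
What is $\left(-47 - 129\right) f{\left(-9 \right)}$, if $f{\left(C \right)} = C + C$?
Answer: $3168$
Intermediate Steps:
$f{\left(C \right)} = 2 C$
$\left(-47 - 129\right) f{\left(-9 \right)} = \left(-47 - 129\right) 2 \left(-9\right) = \left(-47 - 129\right) \left(-18\right) = \left(-176\right) \left(-18\right) = 3168$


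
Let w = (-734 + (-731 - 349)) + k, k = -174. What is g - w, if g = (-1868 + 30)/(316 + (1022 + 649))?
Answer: 3948318/1987 ≈ 1987.1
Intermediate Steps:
w = -1988 (w = (-734 + (-731 - 349)) - 174 = (-734 - 1080) - 174 = -1814 - 174 = -1988)
g = -1838/1987 (g = -1838/(316 + 1671) = -1838/1987 ≈ -0.92501)
g - w = -1838/1987 - 1*(-1988) = -1838/1987 + 1988 = 3948318/1987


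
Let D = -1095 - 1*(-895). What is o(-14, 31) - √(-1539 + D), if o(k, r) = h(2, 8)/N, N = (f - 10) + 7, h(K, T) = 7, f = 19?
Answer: 7/16 - I*√1739 ≈ 0.4375 - 41.701*I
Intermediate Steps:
N = 16 (N = (19 - 10) + 7 = 9 + 7 = 16)
D = -200 (D = -1095 + 895 = -200)
o(k, r) = 7/16
o(-14, 31) - √(-1539 + D) = 7/16 - √(-1539 - 200) = 7/16 - √(-1739) = 7/16 - I*√1739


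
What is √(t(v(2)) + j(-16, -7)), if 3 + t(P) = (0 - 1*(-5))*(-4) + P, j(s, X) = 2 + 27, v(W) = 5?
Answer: √11 ≈ 3.3166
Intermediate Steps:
j(s, X) = 29
t(P) = -23 + P (t(P) = -3 + ((0 - 1*(-5))*(-4) + P) = -3 + ((0 + 5)*(-4) + P) = -3 + (5*(-4) + P) = -3 + (-20 + P) = -23 + P)
√(t(v(2)) + j(-16, -7)) = √((-23 + 5) + 29) = √(-18 + 29) = √11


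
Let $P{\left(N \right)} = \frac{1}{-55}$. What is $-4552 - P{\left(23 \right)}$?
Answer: $- \frac{250359}{55} \approx -4552.0$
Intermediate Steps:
$P{\left(N \right)} = - \frac{1}{55}$
$-4552 - P{\left(23 \right)} = -4552 - - \frac{1}{55} = -4552 + \frac{1}{55} = - \frac{250359}{55}$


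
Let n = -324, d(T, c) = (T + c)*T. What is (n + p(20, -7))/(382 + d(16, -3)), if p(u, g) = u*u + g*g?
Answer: 25/118 ≈ 0.21186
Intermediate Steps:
p(u, g) = g² + u² (p(u, g) = u² + g² = g² + u²)
d(T, c) = T*(T + c)
(n + p(20, -7))/(382 + d(16, -3)) = (-324 + ((-7)² + 20²))/(382 + 16*(16 - 3)) = (-324 + (49 + 400))/(382 + 16*13) = (-324 + 449)/(382 + 208) = 125/590 = 125*(1/590) = 25/118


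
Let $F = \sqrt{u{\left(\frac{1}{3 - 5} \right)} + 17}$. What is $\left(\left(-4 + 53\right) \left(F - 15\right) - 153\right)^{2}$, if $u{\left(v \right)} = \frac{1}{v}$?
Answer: $824559 - 87024 \sqrt{15} \approx 4.8752 \cdot 10^{5}$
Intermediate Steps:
$F = \sqrt{15}$ ($F = \sqrt{\frac{1}{\frac{1}{3 - 5}} + 17} = \sqrt{\frac{1}{\frac{1}{-2}} + 17} = \sqrt{\frac{1}{- \frac{1}{2}} + 17} = \sqrt{-2 + 17} = \sqrt{15} \approx 3.873$)
$\left(\left(-4 + 53\right) \left(F - 15\right) - 153\right)^{2} = \left(\left(-4 + 53\right) \left(\sqrt{15} - 15\right) - 153\right)^{2} = \left(49 \left(-15 + \sqrt{15}\right) - 153\right)^{2} = \left(\left(-735 + 49 \sqrt{15}\right) - 153\right)^{2} = \left(-888 + 49 \sqrt{15}\right)^{2}$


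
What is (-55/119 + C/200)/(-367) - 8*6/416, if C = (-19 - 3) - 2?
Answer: -3230443/28387450 ≈ -0.11380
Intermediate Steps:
C = -24 (C = -22 - 2 = -24)
(-55/119 + C/200)/(-367) - 8*6/416 = (-55/119 - 24/200)/(-367) - 8*6/416 = (-55*1/119 - 24*1/200)*(-1/367) - 48*1/416 = (-55/119 - 3/25)*(-1/367) - 3/26 = -1732/2975*(-1/367) - 3/26 = 1732/1091825 - 3/26 = -3230443/28387450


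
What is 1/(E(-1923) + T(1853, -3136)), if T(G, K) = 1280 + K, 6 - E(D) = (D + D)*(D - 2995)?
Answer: -1/18916478 ≈ -5.2864e-8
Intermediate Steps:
E(D) = 6 - 2*D*(-2995 + D) (E(D) = 6 - (D + D)*(D - 2995) = 6 - 2*D*(-2995 + D))
1/(E(-1923) + T(1853, -3136)) = 1/((6 - 2*(-1923)² + 5990*(-1923)) + (1280 - 3136)) = 1/((6 - 2*3697929 - 11518770) - 1856) = 1/((6 - 7395858 - 11518770) - 1856) = 1/(-18914622 - 1856) = 1/(-18916478) = -1/18916478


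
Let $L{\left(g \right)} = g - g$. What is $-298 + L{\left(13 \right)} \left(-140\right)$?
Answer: $-298$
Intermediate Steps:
$L{\left(g \right)} = 0$
$-298 + L{\left(13 \right)} \left(-140\right) = -298 + 0 \left(-140\right) = -298 + 0 = -298$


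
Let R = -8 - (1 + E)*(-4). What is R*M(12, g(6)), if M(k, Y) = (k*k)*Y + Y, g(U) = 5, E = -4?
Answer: -14500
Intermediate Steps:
M(k, Y) = Y + Y*k**2 (M(k, Y) = k**2*Y + Y = Y*k**2 + Y = Y + Y*k**2)
R = -20 (R = -8 - (1 - 4)*(-4) = -8 - 1*(-3)*(-4) = -8 + 3*(-4) = -8 - 12 = -20)
R*M(12, g(6)) = -100*(1 + 12**2) = -100*(1 + 144) = -100*145 = -20*725 = -14500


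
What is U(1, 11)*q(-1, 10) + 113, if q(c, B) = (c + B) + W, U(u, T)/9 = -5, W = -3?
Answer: -157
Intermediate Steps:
U(u, T) = -45 (U(u, T) = 9*(-5) = -45)
q(c, B) = -3 + B + c (q(c, B) = (c + B) - 3 = (B + c) - 3 = -3 + B + c)
U(1, 11)*q(-1, 10) + 113 = -45*(-3 + 10 - 1) + 113 = -45*6 + 113 = -270 + 113 = -157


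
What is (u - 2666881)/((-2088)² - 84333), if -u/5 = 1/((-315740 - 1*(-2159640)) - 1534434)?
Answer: -275102998517/441031446842 ≈ -0.62377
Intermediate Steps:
u = -5/309466 (u = -5/((-315740 - 1*(-2159640)) - 1534434) = -5/((-315740 + 2159640) - 1534434) = -5/(1843900 - 1534434) = -5/309466 ≈ -1.6157e-5)
(u - 2666881)/((-2088)² - 84333) = (-5/309466 - 2666881)/((-2088)² - 84333) = -825308995551/(309466*(4359744 - 84333)) = -825308995551/309466/4275411 = -825308995551/309466*1/4275411 = -275102998517/441031446842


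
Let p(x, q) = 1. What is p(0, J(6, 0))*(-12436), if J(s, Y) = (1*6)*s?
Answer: -12436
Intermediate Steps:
J(s, Y) = 6*s
p(0, J(6, 0))*(-12436) = 1*(-12436) = -12436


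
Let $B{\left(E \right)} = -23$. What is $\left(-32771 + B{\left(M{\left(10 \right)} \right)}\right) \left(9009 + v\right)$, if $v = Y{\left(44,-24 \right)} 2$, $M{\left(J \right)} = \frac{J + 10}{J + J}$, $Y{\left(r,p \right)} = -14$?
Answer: $-294522914$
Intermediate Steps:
$M{\left(J \right)} = \frac{10 + J}{2 J}$
$v = -28$ ($v = \left(-14\right) 2 = -28$)
$\left(-32771 + B{\left(M{\left(10 \right)} \right)}\right) \left(9009 + v\right) = \left(-32771 - 23\right) \left(9009 - 28\right) = \left(-32794\right) 8981 = -294522914$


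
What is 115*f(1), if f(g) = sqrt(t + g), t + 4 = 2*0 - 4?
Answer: 115*I*sqrt(7) ≈ 304.26*I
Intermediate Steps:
t = -8 (t = -4 + (2*0 - 4) = -4 + (0 - 4) = -4 - 4 = -8)
f(g) = sqrt(-8 + g)
115*f(1) = 115*sqrt(-8 + 1) = 115*sqrt(-7) = 115*(I*sqrt(7)) = 115*I*sqrt(7)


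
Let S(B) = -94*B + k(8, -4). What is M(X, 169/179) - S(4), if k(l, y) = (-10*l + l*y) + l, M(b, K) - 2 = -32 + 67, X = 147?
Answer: 517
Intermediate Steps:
M(b, K) = 37 (M(b, K) = 2 + (-32 + 67) = 2 + 35 = 37)
k(l, y) = -9*l + l*y
S(B) = -104 - 94*B (S(B) = -94*B + 8*(-9 - 4) = -94*B + 8*(-13) = -94*B - 104 = -104 - 94*B)
M(X, 169/179) - S(4) = 37 - (-104 - 94*4) = 37 - (-104 - 376) = 37 - 1*(-480) = 37 + 480 = 517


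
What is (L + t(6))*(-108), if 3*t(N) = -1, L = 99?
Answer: -10656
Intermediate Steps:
t(N) = -⅓ (t(N) = (⅓)*(-1) = -⅓)
(L + t(6))*(-108) = (99 - ⅓)*(-108) = (296/3)*(-108) = -10656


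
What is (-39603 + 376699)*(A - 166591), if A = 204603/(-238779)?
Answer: -4469739805151744/79593 ≈ -5.6157e+10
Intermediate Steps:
A = -68201/79593 (A = 204603*(-1/238779) = -68201/79593 ≈ -0.85687)
(-39603 + 376699)*(A - 166591) = (-39603 + 376699)*(-68201/79593 - 166591) = 337096*(-13259545664/79593) = -4469739805151744/79593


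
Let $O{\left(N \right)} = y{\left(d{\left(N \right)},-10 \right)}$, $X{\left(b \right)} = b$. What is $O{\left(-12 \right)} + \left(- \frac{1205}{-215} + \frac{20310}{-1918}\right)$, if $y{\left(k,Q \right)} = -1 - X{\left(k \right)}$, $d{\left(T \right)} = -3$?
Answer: $- \frac{123072}{41237} \approx -2.9845$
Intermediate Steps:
$y{\left(k,Q \right)} = -1 - k$
$O{\left(N \right)} = 2$ ($O{\left(N \right)} = -1 - -3 = -1 + 3 = 2$)
$O{\left(-12 \right)} + \left(- \frac{1205}{-215} + \frac{20310}{-1918}\right) = 2 + \left(- \frac{1205}{-215} + \frac{20310}{-1918}\right) = 2 + \left(\left(-1205\right) \left(- \frac{1}{215}\right) + 20310 \left(- \frac{1}{1918}\right)\right) = 2 + \left(\frac{241}{43} - \frac{10155}{959}\right) = 2 - \frac{205546}{41237} = - \frac{123072}{41237}$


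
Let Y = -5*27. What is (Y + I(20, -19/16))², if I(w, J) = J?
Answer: 4748041/256 ≈ 18547.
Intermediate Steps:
Y = -135
(Y + I(20, -19/16))² = (-135 - 19/16)² = (-2179/16)² = 4748041/256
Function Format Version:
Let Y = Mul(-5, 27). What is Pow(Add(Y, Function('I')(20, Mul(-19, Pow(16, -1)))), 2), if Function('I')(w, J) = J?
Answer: Rational(4748041, 256) ≈ 18547.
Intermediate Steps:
Y = -135
Pow(Add(Y, Function('I')(20, Mul(-19, Pow(16, -1)))), 2) = Pow(Add(-135, Mul(-19, Pow(16, -1))), 2) = Pow(Add(-135, Mul(-19, Rational(1, 16))), 2) = Pow(Add(-135, Rational(-19, 16)), 2) = Pow(Rational(-2179, 16), 2) = Rational(4748041, 256)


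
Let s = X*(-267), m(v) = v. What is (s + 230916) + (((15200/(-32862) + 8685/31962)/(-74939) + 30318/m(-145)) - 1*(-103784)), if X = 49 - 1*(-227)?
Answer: 3621077244014034851/13884556646310 ≈ 2.6080e+5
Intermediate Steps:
X = 276 (X = 49 + 227 = 276)
s = -73692 (s = 276*(-267) = -73692)
(s + 230916) + (((15200/(-32862) + 8685/31962)/(-74939) + 30318/m(-145)) - 1*(-103784)) = (-73692 + 230916) + (((15200/(-32862) + 8685/31962)/(-74939) + 30318/(-145)) - 1*(-103784)) = 157224 + (((15200*(-1/32862) + 8685*(1/31962))*(-1/74939) + 30318*(-1/145)) + 103784) = 157224 + (((-7600/16431 + 2895/10654)*(-1/74939) - 30318/145) + 103784) = 157224 + ((-33402655/175055874*(-1/74939) - 30318/145) + 103784) = 157224 + ((243815/95755563078 - 30318/145) + 103784) = 157224 + (-2903117126045629/13884556646310 + 103784) = 157224 + 1438091709854591411/13884556646310 = 3621077244014034851/13884556646310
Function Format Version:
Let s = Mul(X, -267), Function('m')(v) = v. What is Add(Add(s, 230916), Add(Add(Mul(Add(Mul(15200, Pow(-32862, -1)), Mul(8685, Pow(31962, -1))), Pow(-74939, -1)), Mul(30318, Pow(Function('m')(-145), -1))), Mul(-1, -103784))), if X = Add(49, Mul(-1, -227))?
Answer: Rational(3621077244014034851, 13884556646310) ≈ 2.6080e+5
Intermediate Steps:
X = 276 (X = Add(49, 227) = 276)
s = -73692 (s = Mul(276, -267) = -73692)
Add(Add(s, 230916), Add(Add(Mul(Add(Mul(15200, Pow(-32862, -1)), Mul(8685, Pow(31962, -1))), Pow(-74939, -1)), Mul(30318, Pow(Function('m')(-145), -1))), Mul(-1, -103784))) = Add(Add(-73692, 230916), Add(Add(Mul(Add(Mul(15200, Pow(-32862, -1)), Mul(8685, Pow(31962, -1))), Pow(-74939, -1)), Mul(30318, Pow(-145, -1))), Mul(-1, -103784))) = Add(157224, Add(Add(Mul(Add(Mul(15200, Rational(-1, 32862)), Mul(8685, Rational(1, 31962))), Rational(-1, 74939)), Mul(30318, Rational(-1, 145))), 103784)) = Add(157224, Add(Add(Mul(Add(Rational(-7600, 16431), Rational(2895, 10654)), Rational(-1, 74939)), Rational(-30318, 145)), 103784)) = Add(157224, Add(Add(Mul(Rational(-33402655, 175055874), Rational(-1, 74939)), Rational(-30318, 145)), 103784)) = Add(157224, Add(Add(Rational(243815, 95755563078), Rational(-30318, 145)), 103784)) = Add(157224, Add(Rational(-2903117126045629, 13884556646310), 103784)) = Add(157224, Rational(1438091709854591411, 13884556646310)) = Rational(3621077244014034851, 13884556646310)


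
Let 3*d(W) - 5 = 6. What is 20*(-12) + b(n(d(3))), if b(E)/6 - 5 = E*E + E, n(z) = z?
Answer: -322/3 ≈ -107.33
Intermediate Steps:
d(W) = 11/3 (d(W) = 5/3 + (⅓)*6 = 5/3 + 2 = 11/3)
b(E) = 30 + 6*E + 6*E² (b(E) = 30 + 6*(E*E + E) = 30 + 6*(E² + E) = 30 + 6*(E + E²) = 30 + (6*E + 6*E²) = 30 + 6*E + 6*E²)
20*(-12) + b(n(d(3))) = 20*(-12) + (30 + 6*(11/3) + 6*(11/3)²) = -240 + (30 + 22 + 6*(121/9)) = -240 + (30 + 22 + 242/3) = -240 + 398/3 = -322/3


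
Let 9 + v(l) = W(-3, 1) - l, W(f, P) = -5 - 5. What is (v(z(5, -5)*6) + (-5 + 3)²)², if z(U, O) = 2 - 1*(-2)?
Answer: 1521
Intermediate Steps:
z(U, O) = 4 (z(U, O) = 2 + 2 = 4)
W(f, P) = -10
v(l) = -19 - l (v(l) = -9 + (-10 - l) = -19 - l)
(v(z(5, -5)*6) + (-5 + 3)²)² = ((-19 - 4*6) + (-5 + 3)²)² = ((-19 - 1*24) + (-2)²)² = ((-19 - 24) + 4)² = (-43 + 4)² = (-39)² = 1521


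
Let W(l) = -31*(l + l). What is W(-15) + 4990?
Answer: 5920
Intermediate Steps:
W(l) = -62*l
W(-15) + 4990 = -62*(-15) + 4990 = 930 + 4990 = 5920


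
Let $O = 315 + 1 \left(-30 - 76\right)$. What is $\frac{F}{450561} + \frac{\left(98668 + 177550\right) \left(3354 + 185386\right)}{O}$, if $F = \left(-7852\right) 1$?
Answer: $\frac{23489270221523452}{94167249} \approx 2.4944 \cdot 10^{8}$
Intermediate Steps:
$F = -7852$
$O = 209$ ($O = 315 + 1 \left(-30 - 76\right) = 315 + 1 \left(-106\right) = 315 - 106 = 209$)
$\frac{F}{450561} + \frac{\left(98668 + 177550\right) \left(3354 + 185386\right)}{O} = - \frac{7852}{450561} + \frac{\left(98668 + 177550\right) \left(3354 + 185386\right)}{209} = \left(-7852\right) \frac{1}{450561} + 276218 \cdot 188740 \cdot \frac{1}{209} = - \frac{7852}{450561} + 52133385320 \cdot \frac{1}{209} = - \frac{7852}{450561} + \frac{52133385320}{209} = \frac{23489270221523452}{94167249}$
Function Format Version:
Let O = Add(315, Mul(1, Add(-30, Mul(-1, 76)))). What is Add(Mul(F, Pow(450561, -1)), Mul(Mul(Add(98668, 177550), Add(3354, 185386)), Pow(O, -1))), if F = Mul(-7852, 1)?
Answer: Rational(23489270221523452, 94167249) ≈ 2.4944e+8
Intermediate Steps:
F = -7852
O = 209 (O = Add(315, Mul(1, Add(-30, -76))) = Add(315, Mul(1, -106)) = Add(315, -106) = 209)
Add(Mul(F, Pow(450561, -1)), Mul(Mul(Add(98668, 177550), Add(3354, 185386)), Pow(O, -1))) = Add(Mul(-7852, Pow(450561, -1)), Mul(Mul(Add(98668, 177550), Add(3354, 185386)), Pow(209, -1))) = Add(Mul(-7852, Rational(1, 450561)), Mul(Mul(276218, 188740), Rational(1, 209))) = Add(Rational(-7852, 450561), Mul(52133385320, Rational(1, 209))) = Add(Rational(-7852, 450561), Rational(52133385320, 209)) = Rational(23489270221523452, 94167249)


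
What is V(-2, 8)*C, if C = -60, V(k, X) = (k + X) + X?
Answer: -840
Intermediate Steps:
V(k, X) = k + 2*X (V(k, X) = (X + k) + X = k + 2*X)
V(-2, 8)*C = (-2 + 2*8)*(-60) = (-2 + 16)*(-60) = 14*(-60) = -840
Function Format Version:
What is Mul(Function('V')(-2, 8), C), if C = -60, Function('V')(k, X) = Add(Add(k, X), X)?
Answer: -840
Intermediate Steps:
Function('V')(k, X) = Add(k, Mul(2, X)) (Function('V')(k, X) = Add(Add(X, k), X) = Add(k, Mul(2, X)))
Mul(Function('V')(-2, 8), C) = Mul(Add(-2, Mul(2, 8)), -60) = Mul(Add(-2, 16), -60) = Mul(14, -60) = -840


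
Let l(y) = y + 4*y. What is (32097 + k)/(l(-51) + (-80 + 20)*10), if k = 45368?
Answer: -15493/171 ≈ -90.602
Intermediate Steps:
l(y) = 5*y
(32097 + k)/(l(-51) + (-80 + 20)*10) = (32097 + 45368)/(5*(-51) + (-80 + 20)*10) = 77465/(-255 - 60*10) = 77465/(-255 - 600) = 77465/(-855) = 77465*(-1/855) = -15493/171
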